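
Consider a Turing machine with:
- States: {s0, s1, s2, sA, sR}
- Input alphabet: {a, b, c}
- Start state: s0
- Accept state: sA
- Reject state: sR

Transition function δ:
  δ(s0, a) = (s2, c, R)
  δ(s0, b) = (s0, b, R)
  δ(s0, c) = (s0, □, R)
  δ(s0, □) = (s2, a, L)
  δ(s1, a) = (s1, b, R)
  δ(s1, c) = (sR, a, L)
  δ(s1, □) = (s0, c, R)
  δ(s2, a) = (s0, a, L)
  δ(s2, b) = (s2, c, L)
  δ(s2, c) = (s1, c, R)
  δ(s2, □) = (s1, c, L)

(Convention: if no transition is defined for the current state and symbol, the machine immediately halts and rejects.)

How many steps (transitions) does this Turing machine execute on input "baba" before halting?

Execution trace:
Initial: [s0]baba
Step 1: δ(s0, b) = (s0, b, R) → b[s0]aba
Step 2: δ(s0, a) = (s2, c, R) → bc[s2]ba
Step 3: δ(s2, b) = (s2, c, L) → b[s2]cca
Step 4: δ(s2, c) = (s1, c, R) → bc[s1]ca
Step 5: δ(s1, c) = (sR, a, L) → b[sR]caa

The machine reaches the reject state sR and halts.

The machine executed 5 steps before halting.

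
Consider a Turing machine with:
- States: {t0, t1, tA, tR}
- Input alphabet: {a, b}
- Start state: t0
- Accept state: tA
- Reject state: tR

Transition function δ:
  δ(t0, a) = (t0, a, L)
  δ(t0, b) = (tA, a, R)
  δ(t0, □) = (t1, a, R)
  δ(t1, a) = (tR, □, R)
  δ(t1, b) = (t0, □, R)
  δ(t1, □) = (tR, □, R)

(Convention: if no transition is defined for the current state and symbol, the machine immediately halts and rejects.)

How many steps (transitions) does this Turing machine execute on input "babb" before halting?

Execution trace:
Initial: [t0]babb
Step 1: δ(t0, b) = (tA, a, R) → a[tA]abb

The machine reaches the accept state tA and halts.

The machine executed 1 step before halting.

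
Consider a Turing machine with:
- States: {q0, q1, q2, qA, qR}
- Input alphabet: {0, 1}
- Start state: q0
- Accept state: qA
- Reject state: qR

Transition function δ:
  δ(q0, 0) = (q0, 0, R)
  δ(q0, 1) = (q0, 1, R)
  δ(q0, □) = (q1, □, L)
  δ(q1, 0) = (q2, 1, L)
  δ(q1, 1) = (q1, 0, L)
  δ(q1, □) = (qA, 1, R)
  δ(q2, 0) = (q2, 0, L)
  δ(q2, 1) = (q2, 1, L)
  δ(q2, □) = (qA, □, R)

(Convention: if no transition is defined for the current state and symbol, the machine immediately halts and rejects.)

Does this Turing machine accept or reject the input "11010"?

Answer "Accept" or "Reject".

Execution trace:
Initial: [q0]11010
Step 1: δ(q0, 1) = (q0, 1, R) → 1[q0]1010
Step 2: δ(q0, 1) = (q0, 1, R) → 11[q0]010
Step 3: δ(q0, 0) = (q0, 0, R) → 110[q0]10
Step 4: δ(q0, 1) = (q0, 1, R) → 1101[q0]0
Step 5: δ(q0, 0) = (q0, 0, R) → 11010[q0]□
Step 6: δ(q0, □) = (q1, □, L) → 1101[q1]0□
Step 7: δ(q1, 0) = (q2, 1, L) → 110[q2]11□
Step 8: δ(q2, 1) = (q2, 1, L) → 11[q2]011□
Step 9: δ(q2, 0) = (q2, 0, L) → 1[q2]1011□
Step 10: δ(q2, 1) = (q2, 1, L) → [q2]11011□
Step 11: δ(q2, 1) = (q2, 1, L) → [q2]□11011□
Step 12: δ(q2, □) = (qA, □, R) → □[qA]11011□

The machine reaches the accept state qA and halts.

Answer: Accept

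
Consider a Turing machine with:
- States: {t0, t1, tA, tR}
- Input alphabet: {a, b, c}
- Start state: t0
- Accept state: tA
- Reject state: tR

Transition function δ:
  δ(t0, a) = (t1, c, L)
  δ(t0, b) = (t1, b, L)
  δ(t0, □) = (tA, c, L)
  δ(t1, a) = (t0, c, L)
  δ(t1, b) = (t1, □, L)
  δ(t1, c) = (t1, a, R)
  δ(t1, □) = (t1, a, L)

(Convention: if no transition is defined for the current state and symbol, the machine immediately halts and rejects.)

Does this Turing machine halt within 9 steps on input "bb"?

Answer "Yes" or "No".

Execution trace:
Initial: [t0]bb
Step 1: δ(t0, b) = (t1, b, L) → [t1]□bb
Step 2: δ(t1, □) = (t1, a, L) → [t1]□abb
Step 3: δ(t1, □) = (t1, a, L) → [t1]□aabb
Step 4: δ(t1, □) = (t1, a, L) → [t1]□aaabb
Step 5: δ(t1, □) = (t1, a, L) → [t1]□aaaabb
Step 6: δ(t1, □) = (t1, a, L) → [t1]□aaaaabb
Step 7: δ(t1, □) = (t1, a, L) → [t1]□aaaaaabb
Step 8: δ(t1, □) = (t1, a, L) → [t1]□aaaaaaabb
Step 9: δ(t1, □) = (t1, a, L) → [t1]□aaaaaaaabb

The machine has not reached a halting state after 9 steps.
The machine did not halt within the 9-step bound.

Answer: No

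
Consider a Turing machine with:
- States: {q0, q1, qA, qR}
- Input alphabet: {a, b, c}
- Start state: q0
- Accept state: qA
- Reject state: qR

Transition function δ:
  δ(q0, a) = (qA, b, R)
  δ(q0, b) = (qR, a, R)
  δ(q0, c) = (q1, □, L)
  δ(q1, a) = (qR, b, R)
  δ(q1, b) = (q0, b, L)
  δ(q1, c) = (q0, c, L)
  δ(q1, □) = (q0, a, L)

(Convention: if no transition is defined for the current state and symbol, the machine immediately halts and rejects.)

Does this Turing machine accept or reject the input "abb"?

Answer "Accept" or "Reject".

Execution trace:
Initial: [q0]abb
Step 1: δ(q0, a) = (qA, b, R) → b[qA]bb

The machine reaches the accept state qA and halts.

Answer: Accept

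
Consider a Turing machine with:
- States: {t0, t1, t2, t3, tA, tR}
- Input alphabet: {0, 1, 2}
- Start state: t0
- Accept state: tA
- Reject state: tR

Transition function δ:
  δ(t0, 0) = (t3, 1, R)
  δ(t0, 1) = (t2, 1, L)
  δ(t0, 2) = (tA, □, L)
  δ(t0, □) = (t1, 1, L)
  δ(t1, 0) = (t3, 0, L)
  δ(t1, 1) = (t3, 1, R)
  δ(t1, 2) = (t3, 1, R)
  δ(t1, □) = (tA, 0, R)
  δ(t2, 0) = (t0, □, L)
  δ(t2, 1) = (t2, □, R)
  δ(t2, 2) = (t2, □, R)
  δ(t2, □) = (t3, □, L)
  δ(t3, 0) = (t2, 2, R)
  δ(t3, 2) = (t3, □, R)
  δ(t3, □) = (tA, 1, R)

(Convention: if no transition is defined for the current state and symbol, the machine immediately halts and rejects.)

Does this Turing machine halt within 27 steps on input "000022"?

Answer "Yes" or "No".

Execution trace:
Initial: [t0]000022
Step 1: δ(t0, 0) = (t3, 1, R) → 1[t3]00022
Step 2: δ(t3, 0) = (t2, 2, R) → 12[t2]0022
Step 3: δ(t2, 0) = (t0, □, L) → 1[t0]2□022
Step 4: δ(t0, 2) = (tA, □, L) → [tA]1□□022

The machine reaches the accept state tA and halts.
The machine halted after 4 steps (within the 27-step bound).

Answer: Yes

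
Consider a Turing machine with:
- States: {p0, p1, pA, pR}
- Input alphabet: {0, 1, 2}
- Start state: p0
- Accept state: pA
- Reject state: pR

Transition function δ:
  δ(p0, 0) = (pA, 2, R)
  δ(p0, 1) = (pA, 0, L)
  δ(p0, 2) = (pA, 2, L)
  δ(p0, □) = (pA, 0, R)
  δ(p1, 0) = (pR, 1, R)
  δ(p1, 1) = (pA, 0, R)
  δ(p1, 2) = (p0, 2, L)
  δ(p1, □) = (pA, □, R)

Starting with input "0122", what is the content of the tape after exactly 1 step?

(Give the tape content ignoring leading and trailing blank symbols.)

Execution trace:
Initial: [p0]0122
Step 1: δ(p0, 0) = (pA, 2, R) → 2[pA]122

The machine reaches the accept state pA and halts.

After 1 step, the tape (ignoring leading/trailing blanks) is: 2122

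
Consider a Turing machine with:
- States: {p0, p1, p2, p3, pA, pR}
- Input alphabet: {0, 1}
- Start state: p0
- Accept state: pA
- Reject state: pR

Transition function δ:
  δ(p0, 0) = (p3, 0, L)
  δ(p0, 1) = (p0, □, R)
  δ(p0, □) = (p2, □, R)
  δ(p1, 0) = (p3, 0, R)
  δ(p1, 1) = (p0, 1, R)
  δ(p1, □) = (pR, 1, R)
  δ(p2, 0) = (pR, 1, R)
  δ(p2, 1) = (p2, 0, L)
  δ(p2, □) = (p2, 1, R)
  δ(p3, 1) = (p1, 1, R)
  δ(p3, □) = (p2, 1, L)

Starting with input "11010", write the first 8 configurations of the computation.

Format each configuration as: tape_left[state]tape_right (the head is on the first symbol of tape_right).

Transitions applied:
Step 1: δ(p0, 1) = (p0, □, R)
Step 2: δ(p0, 1) = (p0, □, R)
Step 3: δ(p0, 0) = (p3, 0, L)
Step 4: δ(p3, □) = (p2, 1, L)
Step 5: δ(p2, □) = (p2, 1, R)
Step 6: δ(p2, 1) = (p2, 0, L)
Step 7: δ(p2, 1) = (p2, 0, L)

The first 8 configurations are:
[p0]11010 ⊢ □[p0]1010 ⊢ □□[p0]010 ⊢ □[p3]□010 ⊢ [p2]□1010 ⊢ 1[p2]1010 ⊢ [p2]10010 ⊢ [p2]□00010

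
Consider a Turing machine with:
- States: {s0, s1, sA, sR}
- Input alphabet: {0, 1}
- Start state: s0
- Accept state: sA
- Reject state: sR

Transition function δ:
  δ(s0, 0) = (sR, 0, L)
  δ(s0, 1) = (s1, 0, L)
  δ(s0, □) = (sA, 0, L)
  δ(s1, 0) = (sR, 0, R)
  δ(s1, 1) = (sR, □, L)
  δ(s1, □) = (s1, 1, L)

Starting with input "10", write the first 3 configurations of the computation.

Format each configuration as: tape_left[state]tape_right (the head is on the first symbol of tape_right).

Transitions applied:
Step 1: δ(s0, 1) = (s1, 0, L)
Step 2: δ(s1, □) = (s1, 1, L)

The first 3 configurations are:
[s0]10 ⊢ [s1]□00 ⊢ [s1]□100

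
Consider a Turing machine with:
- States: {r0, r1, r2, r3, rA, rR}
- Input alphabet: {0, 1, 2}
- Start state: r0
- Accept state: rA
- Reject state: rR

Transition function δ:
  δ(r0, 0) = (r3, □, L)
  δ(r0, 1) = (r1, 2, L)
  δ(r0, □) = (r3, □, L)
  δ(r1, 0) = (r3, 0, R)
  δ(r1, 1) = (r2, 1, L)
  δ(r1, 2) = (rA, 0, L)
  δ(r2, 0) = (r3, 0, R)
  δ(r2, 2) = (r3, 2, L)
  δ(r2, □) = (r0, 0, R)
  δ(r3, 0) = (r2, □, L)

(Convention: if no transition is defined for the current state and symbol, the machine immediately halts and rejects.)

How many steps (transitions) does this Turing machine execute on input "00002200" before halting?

Execution trace:
Initial: [r0]00002200
Step 1: δ(r0, 0) = (r3, □, L) → [r3]□□0002200

No transition is defined for δ(r3, □). By convention the machine halts and rejects.

The machine executed 1 step before halting.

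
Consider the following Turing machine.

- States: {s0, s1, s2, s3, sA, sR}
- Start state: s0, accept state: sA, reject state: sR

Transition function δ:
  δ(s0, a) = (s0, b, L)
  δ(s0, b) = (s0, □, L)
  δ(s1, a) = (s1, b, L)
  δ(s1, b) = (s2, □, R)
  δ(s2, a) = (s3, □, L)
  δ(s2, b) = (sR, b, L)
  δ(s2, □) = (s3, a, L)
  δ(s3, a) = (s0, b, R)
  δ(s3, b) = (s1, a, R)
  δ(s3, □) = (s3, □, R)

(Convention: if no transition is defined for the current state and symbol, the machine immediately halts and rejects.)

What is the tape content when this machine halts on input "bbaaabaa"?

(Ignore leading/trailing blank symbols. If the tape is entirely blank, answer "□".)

Execution trace:
Initial: [s0]bbaaabaa
Step 1: δ(s0, b) = (s0, □, L) → [s0]□□baaabaa

No transition is defined for δ(s0, □). By convention the machine halts and rejects.

Final tape (ignoring leading/trailing blanks): baaabaa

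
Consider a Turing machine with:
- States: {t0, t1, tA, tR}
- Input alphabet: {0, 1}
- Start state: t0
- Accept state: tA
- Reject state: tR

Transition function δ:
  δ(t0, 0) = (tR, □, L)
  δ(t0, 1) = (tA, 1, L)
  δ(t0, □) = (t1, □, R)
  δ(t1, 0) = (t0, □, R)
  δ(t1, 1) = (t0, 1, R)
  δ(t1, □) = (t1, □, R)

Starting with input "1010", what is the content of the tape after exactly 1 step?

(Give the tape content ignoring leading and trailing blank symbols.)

Execution trace:
Initial: [t0]1010
Step 1: δ(t0, 1) = (tA, 1, L) → [tA]□1010

The machine reaches the accept state tA and halts.

After 1 step, the tape (ignoring leading/trailing blanks) is: 1010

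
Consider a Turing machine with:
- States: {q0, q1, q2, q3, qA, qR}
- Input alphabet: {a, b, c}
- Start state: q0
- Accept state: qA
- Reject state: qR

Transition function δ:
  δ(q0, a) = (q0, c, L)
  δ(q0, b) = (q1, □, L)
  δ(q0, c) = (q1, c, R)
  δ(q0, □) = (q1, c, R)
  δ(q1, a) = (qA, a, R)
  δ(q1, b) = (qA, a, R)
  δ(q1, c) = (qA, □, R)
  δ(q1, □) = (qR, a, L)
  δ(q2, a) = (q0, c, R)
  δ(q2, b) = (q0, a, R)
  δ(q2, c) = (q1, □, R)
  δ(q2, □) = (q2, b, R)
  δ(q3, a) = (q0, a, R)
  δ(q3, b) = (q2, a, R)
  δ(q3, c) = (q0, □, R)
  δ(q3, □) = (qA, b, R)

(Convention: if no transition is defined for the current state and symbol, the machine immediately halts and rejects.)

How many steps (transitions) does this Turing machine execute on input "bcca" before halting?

Execution trace:
Initial: [q0]bcca
Step 1: δ(q0, b) = (q1, □, L) → [q1]□□cca
Step 2: δ(q1, □) = (qR, a, L) → [qR]□a□cca

The machine reaches the reject state qR and halts.

The machine executed 2 steps before halting.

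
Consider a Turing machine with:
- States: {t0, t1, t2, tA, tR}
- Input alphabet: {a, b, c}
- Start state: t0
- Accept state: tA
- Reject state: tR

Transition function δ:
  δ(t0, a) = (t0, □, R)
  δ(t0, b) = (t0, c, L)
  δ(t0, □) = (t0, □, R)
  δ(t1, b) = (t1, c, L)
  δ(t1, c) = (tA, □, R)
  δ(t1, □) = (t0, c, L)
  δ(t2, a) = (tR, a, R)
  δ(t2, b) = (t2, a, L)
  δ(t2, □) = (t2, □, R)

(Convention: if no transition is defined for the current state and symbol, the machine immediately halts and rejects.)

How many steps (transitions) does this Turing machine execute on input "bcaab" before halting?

Execution trace:
Initial: [t0]bcaab
Step 1: δ(t0, b) = (t0, c, L) → [t0]□ccaab
Step 2: δ(t0, □) = (t0, □, R) → □[t0]ccaab

No transition is defined for δ(t0, c). By convention the machine halts and rejects.

The machine executed 2 steps before halting.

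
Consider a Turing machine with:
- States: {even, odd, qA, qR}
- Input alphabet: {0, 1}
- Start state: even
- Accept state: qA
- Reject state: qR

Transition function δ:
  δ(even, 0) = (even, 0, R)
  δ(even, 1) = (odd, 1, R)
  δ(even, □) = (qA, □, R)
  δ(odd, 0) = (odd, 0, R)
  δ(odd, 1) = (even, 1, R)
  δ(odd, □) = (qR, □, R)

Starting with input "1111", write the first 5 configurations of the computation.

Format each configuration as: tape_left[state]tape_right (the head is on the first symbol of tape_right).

Transitions applied:
Step 1: δ(even, 1) = (odd, 1, R)
Step 2: δ(odd, 1) = (even, 1, R)
Step 3: δ(even, 1) = (odd, 1, R)
Step 4: δ(odd, 1) = (even, 1, R)

The first 5 configurations are:
[even]1111 ⊢ 1[odd]111 ⊢ 11[even]11 ⊢ 111[odd]1 ⊢ 1111[even]□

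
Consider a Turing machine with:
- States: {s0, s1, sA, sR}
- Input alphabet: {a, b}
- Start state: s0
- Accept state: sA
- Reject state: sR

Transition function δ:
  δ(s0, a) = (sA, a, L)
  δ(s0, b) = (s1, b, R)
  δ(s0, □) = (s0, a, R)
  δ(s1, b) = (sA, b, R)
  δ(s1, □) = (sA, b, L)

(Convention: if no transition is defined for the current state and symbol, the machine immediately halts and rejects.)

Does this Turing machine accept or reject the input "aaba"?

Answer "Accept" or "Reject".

Execution trace:
Initial: [s0]aaba
Step 1: δ(s0, a) = (sA, a, L) → [sA]□aaba

The machine reaches the accept state sA and halts.

Answer: Accept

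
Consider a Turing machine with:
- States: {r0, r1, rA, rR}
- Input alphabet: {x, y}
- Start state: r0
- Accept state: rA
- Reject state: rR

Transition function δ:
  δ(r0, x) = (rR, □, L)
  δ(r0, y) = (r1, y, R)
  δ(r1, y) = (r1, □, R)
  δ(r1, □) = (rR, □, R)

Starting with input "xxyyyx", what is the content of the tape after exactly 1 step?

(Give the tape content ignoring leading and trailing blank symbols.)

Execution trace:
Initial: [r0]xxyyyx
Step 1: δ(r0, x) = (rR, □, L) → [rR]□□xyyyx

The machine reaches the reject state rR and halts.

After 1 step, the tape (ignoring leading/trailing blanks) is: xyyyx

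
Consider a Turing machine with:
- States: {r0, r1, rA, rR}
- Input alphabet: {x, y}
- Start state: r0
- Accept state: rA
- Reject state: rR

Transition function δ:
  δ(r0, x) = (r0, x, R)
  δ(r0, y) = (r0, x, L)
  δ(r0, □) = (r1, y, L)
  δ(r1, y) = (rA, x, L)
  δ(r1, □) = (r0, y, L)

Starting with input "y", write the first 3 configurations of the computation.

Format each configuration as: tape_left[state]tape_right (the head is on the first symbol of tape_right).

Transitions applied:
Step 1: δ(r0, y) = (r0, x, L)
Step 2: δ(r0, □) = (r1, y, L)

The first 3 configurations are:
[r0]y ⊢ [r0]□x ⊢ [r1]□yx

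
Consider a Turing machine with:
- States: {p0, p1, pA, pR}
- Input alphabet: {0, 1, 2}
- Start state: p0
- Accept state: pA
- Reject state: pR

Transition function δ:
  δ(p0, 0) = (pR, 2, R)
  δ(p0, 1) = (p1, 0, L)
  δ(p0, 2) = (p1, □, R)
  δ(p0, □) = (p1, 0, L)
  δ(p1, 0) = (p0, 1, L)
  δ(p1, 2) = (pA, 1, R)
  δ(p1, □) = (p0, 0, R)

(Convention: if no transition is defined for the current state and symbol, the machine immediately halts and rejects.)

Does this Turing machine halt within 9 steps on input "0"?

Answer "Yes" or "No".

Execution trace:
Initial: [p0]0
Step 1: δ(p0, 0) = (pR, 2, R) → 2[pR]□

The machine reaches the reject state pR and halts.
The machine halted after 1 step (within the 9-step bound).

Answer: Yes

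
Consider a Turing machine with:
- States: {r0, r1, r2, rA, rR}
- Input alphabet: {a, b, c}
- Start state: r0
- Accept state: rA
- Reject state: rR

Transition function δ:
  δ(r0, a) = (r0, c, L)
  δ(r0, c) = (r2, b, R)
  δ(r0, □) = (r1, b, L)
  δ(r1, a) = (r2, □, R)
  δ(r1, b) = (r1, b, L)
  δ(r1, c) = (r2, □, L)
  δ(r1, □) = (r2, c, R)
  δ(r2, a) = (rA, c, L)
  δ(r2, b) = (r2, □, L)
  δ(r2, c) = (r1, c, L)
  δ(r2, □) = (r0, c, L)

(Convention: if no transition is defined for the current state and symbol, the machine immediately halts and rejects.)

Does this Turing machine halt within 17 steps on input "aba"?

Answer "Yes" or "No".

Execution trace:
Initial: [r0]aba
Step 1: δ(r0, a) = (r0, c, L) → [r0]□cba
Step 2: δ(r0, □) = (r1, b, L) → [r1]□bcba
Step 3: δ(r1, □) = (r2, c, R) → c[r2]bcba
Step 4: δ(r2, b) = (r2, □, L) → [r2]c□cba
Step 5: δ(r2, c) = (r1, c, L) → [r1]□c□cba
Step 6: δ(r1, □) = (r2, c, R) → c[r2]c□cba
Step 7: δ(r2, c) = (r1, c, L) → [r1]cc□cba
Step 8: δ(r1, c) = (r2, □, L) → [r2]□□c□cba
Step 9: δ(r2, □) = (r0, c, L) → [r0]□c□c□cba
Step 10: δ(r0, □) = (r1, b, L) → [r1]□bc□c□cba
Step 11: δ(r1, □) = (r2, c, R) → c[r2]bc□c□cba
Step 12: δ(r2, b) = (r2, □, L) → [r2]c□c□c□cba
Step 13: δ(r2, c) = (r1, c, L) → [r1]□c□c□c□cba
Step 14: δ(r1, □) = (r2, c, R) → c[r2]c□c□c□cba
Step 15: δ(r2, c) = (r1, c, L) → [r1]cc□c□c□cba
Step 16: δ(r1, c) = (r2, □, L) → [r2]□□c□c□c□cba
Step 17: δ(r2, □) = (r0, c, L) → [r0]□c□c□c□c□cba

The machine has not reached a halting state after 17 steps.
The machine did not halt within the 17-step bound.

Answer: No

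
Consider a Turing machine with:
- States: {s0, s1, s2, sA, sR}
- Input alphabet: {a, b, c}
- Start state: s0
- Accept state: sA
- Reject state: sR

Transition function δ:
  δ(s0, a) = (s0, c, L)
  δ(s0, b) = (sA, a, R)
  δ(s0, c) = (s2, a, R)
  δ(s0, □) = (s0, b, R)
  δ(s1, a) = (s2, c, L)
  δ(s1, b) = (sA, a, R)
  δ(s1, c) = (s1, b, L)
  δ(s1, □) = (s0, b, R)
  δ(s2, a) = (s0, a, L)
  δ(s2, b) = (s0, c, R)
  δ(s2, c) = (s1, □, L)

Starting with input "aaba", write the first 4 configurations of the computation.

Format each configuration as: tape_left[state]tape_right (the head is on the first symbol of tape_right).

Transitions applied:
Step 1: δ(s0, a) = (s0, c, L)
Step 2: δ(s0, □) = (s0, b, R)
Step 3: δ(s0, c) = (s2, a, R)

The first 4 configurations are:
[s0]aaba ⊢ [s0]□caba ⊢ b[s0]caba ⊢ ba[s2]aba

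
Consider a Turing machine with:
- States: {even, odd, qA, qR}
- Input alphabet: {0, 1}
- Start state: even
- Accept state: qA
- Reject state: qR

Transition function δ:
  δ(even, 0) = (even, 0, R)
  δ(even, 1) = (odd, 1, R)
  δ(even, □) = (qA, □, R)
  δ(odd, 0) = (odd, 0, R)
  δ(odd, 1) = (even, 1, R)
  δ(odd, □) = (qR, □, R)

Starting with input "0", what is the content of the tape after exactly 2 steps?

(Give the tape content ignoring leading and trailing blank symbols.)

Execution trace:
Initial: [even]0
Step 1: δ(even, 0) = (even, 0, R) → 0[even]□
Step 2: δ(even, □) = (qA, □, R) → 0□[qA]□

The machine reaches the accept state qA and halts.

After 2 steps, the tape (ignoring leading/trailing blanks) is: 0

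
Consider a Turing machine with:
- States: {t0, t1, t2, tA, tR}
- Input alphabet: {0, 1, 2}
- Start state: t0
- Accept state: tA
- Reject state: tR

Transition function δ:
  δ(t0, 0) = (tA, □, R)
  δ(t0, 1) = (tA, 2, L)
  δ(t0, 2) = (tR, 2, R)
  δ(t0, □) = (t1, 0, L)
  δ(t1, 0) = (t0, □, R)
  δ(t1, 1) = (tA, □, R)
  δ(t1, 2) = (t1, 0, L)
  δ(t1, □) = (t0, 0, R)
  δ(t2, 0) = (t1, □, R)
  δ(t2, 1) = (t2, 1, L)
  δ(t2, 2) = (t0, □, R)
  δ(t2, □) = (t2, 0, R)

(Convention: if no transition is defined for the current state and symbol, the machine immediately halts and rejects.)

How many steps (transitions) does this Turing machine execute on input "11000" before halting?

Execution trace:
Initial: [t0]11000
Step 1: δ(t0, 1) = (tA, 2, L) → [tA]□21000

The machine reaches the accept state tA and halts.

The machine executed 1 step before halting.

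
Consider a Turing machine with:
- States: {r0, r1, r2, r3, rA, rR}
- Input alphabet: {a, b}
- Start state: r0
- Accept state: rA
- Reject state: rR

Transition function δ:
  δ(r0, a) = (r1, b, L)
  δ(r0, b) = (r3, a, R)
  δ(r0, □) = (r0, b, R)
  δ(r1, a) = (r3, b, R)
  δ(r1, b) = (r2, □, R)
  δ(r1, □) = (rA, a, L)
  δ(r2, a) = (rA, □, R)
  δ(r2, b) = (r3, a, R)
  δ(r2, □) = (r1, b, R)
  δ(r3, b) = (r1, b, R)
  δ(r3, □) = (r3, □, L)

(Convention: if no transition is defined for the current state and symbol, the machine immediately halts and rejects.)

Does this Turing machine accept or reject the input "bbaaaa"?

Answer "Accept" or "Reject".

Execution trace:
Initial: [r0]bbaaaa
Step 1: δ(r0, b) = (r3, a, R) → a[r3]baaaa
Step 2: δ(r3, b) = (r1, b, R) → ab[r1]aaaa
Step 3: δ(r1, a) = (r3, b, R) → abb[r3]aaa

No transition is defined for δ(r3, a). By convention the machine halts and rejects.

Answer: Reject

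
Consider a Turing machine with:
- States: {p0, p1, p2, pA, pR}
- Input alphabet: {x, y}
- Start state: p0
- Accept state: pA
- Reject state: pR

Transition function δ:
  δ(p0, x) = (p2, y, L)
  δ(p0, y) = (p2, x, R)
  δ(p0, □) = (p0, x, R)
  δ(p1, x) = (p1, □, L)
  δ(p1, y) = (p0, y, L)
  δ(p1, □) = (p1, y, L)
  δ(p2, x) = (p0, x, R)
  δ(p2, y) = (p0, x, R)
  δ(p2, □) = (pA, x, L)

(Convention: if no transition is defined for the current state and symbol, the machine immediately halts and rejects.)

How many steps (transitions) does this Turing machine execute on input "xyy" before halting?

Execution trace:
Initial: [p0]xyy
Step 1: δ(p0, x) = (p2, y, L) → [p2]□yyy
Step 2: δ(p2, □) = (pA, x, L) → [pA]□xyyy

The machine reaches the accept state pA and halts.

The machine executed 2 steps before halting.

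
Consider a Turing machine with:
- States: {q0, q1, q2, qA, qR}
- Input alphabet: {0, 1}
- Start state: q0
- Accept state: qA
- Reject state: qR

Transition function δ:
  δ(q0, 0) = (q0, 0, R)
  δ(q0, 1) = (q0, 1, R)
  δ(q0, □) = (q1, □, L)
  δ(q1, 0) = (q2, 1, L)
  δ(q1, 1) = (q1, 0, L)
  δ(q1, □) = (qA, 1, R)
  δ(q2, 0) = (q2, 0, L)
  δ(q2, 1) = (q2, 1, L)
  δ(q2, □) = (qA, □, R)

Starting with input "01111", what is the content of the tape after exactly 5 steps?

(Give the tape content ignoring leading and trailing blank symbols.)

Execution trace:
Initial: [q0]01111
Step 1: δ(q0, 0) = (q0, 0, R) → 0[q0]1111
Step 2: δ(q0, 1) = (q0, 1, R) → 01[q0]111
Step 3: δ(q0, 1) = (q0, 1, R) → 011[q0]11
Step 4: δ(q0, 1) = (q0, 1, R) → 0111[q0]1
Step 5: δ(q0, 1) = (q0, 1, R) → 01111[q0]□

After 5 steps, the tape (ignoring leading/trailing blanks) is: 01111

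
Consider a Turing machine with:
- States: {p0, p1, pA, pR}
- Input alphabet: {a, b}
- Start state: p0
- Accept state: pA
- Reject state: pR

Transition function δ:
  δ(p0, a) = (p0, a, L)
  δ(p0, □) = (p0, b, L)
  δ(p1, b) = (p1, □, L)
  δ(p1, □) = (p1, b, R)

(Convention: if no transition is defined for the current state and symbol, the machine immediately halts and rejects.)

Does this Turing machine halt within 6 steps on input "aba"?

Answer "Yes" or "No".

Execution trace:
Initial: [p0]aba
Step 1: δ(p0, a) = (p0, a, L) → [p0]□aba
Step 2: δ(p0, □) = (p0, b, L) → [p0]□baba
Step 3: δ(p0, □) = (p0, b, L) → [p0]□bbaba
Step 4: δ(p0, □) = (p0, b, L) → [p0]□bbbaba
Step 5: δ(p0, □) = (p0, b, L) → [p0]□bbbbaba
Step 6: δ(p0, □) = (p0, b, L) → [p0]□bbbbbaba

The machine has not reached a halting state after 6 steps.
The machine did not halt within the 6-step bound.

Answer: No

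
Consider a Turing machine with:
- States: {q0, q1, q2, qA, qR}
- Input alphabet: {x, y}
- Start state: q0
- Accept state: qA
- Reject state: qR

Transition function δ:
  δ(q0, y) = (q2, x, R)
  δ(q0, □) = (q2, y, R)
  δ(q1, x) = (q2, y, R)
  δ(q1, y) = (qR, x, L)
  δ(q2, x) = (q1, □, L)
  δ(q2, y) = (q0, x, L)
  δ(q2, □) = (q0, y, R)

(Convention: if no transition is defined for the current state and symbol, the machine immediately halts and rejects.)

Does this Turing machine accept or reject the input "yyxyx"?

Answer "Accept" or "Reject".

Execution trace:
Initial: [q0]yyxyx
Step 1: δ(q0, y) = (q2, x, R) → x[q2]yxyx
Step 2: δ(q2, y) = (q0, x, L) → [q0]xxxyx

No transition is defined for δ(q0, x). By convention the machine halts and rejects.

Answer: Reject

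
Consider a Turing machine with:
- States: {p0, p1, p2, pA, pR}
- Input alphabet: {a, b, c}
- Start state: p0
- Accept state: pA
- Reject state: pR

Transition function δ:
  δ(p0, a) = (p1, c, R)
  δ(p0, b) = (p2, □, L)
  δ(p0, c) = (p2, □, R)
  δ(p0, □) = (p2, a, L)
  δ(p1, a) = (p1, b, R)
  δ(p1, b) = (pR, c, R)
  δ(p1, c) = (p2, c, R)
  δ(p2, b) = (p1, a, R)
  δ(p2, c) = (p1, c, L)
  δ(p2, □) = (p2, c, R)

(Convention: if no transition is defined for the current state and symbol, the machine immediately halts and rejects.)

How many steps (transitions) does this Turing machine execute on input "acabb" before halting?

Execution trace:
Initial: [p0]acabb
Step 1: δ(p0, a) = (p1, c, R) → c[p1]cabb
Step 2: δ(p1, c) = (p2, c, R) → cc[p2]abb

No transition is defined for δ(p2, a). By convention the machine halts and rejects.

The machine executed 2 steps before halting.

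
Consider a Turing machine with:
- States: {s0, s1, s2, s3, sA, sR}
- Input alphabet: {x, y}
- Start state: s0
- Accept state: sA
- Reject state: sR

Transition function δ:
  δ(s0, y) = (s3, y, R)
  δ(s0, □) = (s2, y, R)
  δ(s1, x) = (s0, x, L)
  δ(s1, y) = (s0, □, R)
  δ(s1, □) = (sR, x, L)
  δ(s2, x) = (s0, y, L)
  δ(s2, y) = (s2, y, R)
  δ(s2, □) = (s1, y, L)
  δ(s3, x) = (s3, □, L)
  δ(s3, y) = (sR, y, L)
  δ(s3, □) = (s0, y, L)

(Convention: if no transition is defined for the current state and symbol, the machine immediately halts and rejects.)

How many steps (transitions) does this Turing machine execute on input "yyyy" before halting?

Execution trace:
Initial: [s0]yyyy
Step 1: δ(s0, y) = (s3, y, R) → y[s3]yyy
Step 2: δ(s3, y) = (sR, y, L) → [sR]yyyy

The machine reaches the reject state sR and halts.

The machine executed 2 steps before halting.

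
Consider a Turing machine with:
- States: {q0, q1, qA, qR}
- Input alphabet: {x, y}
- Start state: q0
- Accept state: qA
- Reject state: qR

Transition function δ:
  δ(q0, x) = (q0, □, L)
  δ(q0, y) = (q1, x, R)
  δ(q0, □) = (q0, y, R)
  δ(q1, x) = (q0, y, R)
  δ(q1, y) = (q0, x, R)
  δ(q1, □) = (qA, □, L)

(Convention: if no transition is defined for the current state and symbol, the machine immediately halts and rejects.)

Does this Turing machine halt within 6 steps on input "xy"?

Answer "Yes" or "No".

Execution trace:
Initial: [q0]xy
Step 1: δ(q0, x) = (q0, □, L) → [q0]□□y
Step 2: δ(q0, □) = (q0, y, R) → y[q0]□y
Step 3: δ(q0, □) = (q0, y, R) → yy[q0]y
Step 4: δ(q0, y) = (q1, x, R) → yyx[q1]□
Step 5: δ(q1, □) = (qA, □, L) → yy[qA]x□

The machine reaches the accept state qA and halts.
The machine halted after 5 steps (within the 6-step bound).

Answer: Yes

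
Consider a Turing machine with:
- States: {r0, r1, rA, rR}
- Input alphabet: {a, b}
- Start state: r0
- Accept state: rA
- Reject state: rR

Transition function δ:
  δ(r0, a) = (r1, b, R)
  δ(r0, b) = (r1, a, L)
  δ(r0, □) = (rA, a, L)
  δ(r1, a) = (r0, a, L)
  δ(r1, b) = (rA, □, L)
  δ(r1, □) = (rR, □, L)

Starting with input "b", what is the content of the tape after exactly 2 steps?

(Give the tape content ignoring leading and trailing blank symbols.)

Execution trace:
Initial: [r0]b
Step 1: δ(r0, b) = (r1, a, L) → [r1]□a
Step 2: δ(r1, □) = (rR, □, L) → [rR]□□a

The machine reaches the reject state rR and halts.

After 2 steps, the tape (ignoring leading/trailing blanks) is: a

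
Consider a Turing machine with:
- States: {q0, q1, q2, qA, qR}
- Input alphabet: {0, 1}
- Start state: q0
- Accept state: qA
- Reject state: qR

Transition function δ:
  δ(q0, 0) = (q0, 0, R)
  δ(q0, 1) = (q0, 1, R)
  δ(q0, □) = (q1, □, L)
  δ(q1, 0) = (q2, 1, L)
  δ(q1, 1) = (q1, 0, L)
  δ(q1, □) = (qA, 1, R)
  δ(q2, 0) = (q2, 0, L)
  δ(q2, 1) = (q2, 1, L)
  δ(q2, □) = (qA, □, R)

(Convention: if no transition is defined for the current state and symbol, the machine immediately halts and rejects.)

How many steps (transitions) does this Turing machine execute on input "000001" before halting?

Execution trace:
Initial: [q0]000001
Step 1: δ(q0, 0) = (q0, 0, R) → 0[q0]00001
Step 2: δ(q0, 0) = (q0, 0, R) → 00[q0]0001
Step 3: δ(q0, 0) = (q0, 0, R) → 000[q0]001
Step 4: δ(q0, 0) = (q0, 0, R) → 0000[q0]01
Step 5: δ(q0, 0) = (q0, 0, R) → 00000[q0]1
Step 6: δ(q0, 1) = (q0, 1, R) → 000001[q0]□
Step 7: δ(q0, □) = (q1, □, L) → 00000[q1]1□
Step 8: δ(q1, 1) = (q1, 0, L) → 0000[q1]00□
Step 9: δ(q1, 0) = (q2, 1, L) → 000[q2]010□
Step 10: δ(q2, 0) = (q2, 0, L) → 00[q2]0010□
Step 11: δ(q2, 0) = (q2, 0, L) → 0[q2]00010□
Step 12: δ(q2, 0) = (q2, 0, L) → [q2]000010□
Step 13: δ(q2, 0) = (q2, 0, L) → [q2]□000010□
Step 14: δ(q2, □) = (qA, □, R) → □[qA]000010□

The machine reaches the accept state qA and halts.

The machine executed 14 steps before halting.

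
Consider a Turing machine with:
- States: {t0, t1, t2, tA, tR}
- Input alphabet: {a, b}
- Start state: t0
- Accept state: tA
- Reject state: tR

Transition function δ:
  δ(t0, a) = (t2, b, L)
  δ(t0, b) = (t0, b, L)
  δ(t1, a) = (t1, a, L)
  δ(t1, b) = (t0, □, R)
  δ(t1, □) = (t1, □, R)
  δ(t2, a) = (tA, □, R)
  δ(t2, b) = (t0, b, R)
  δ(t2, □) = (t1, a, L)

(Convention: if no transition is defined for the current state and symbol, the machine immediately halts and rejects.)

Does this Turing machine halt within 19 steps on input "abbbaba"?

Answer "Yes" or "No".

Execution trace:
Initial: [t0]abbbaba
Step 1: δ(t0, a) = (t2, b, L) → [t2]□bbbbaba
Step 2: δ(t2, □) = (t1, a, L) → [t1]□abbbbaba
Step 3: δ(t1, □) = (t1, □, R) → □[t1]abbbbaba
Step 4: δ(t1, a) = (t1, a, L) → [t1]□abbbbaba
Step 5: δ(t1, □) = (t1, □, R) → □[t1]abbbbaba
Step 6: δ(t1, a) = (t1, a, L) → [t1]□abbbbaba
Step 7: δ(t1, □) = (t1, □, R) → □[t1]abbbbaba
Step 8: δ(t1, a) = (t1, a, L) → [t1]□abbbbaba
Step 9: δ(t1, □) = (t1, □, R) → □[t1]abbbbaba
Step 10: δ(t1, a) = (t1, a, L) → [t1]□abbbbaba
Step 11: δ(t1, □) = (t1, □, R) → □[t1]abbbbaba
Step 12: δ(t1, a) = (t1, a, L) → [t1]□abbbbaba
Step 13: δ(t1, □) = (t1, □, R) → □[t1]abbbbaba
Step 14: δ(t1, a) = (t1, a, L) → [t1]□abbbbaba
Step 15: δ(t1, □) = (t1, □, R) → □[t1]abbbbaba
Step 16: δ(t1, a) = (t1, a, L) → [t1]□abbbbaba
Step 17: δ(t1, □) = (t1, □, R) → □[t1]abbbbaba
Step 18: δ(t1, a) = (t1, a, L) → [t1]□abbbbaba
Step 19: δ(t1, □) = (t1, □, R) → □[t1]abbbbaba

The machine has not reached a halting state after 19 steps.
The machine did not halt within the 19-step bound.

Answer: No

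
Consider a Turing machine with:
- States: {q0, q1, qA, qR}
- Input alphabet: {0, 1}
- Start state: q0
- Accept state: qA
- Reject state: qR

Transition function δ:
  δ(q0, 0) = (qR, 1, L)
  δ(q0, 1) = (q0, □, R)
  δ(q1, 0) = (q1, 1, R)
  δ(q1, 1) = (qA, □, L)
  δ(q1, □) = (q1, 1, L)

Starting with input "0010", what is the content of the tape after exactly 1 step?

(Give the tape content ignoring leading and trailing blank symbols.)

Execution trace:
Initial: [q0]0010
Step 1: δ(q0, 0) = (qR, 1, L) → [qR]□1010

The machine reaches the reject state qR and halts.

After 1 step, the tape (ignoring leading/trailing blanks) is: 1010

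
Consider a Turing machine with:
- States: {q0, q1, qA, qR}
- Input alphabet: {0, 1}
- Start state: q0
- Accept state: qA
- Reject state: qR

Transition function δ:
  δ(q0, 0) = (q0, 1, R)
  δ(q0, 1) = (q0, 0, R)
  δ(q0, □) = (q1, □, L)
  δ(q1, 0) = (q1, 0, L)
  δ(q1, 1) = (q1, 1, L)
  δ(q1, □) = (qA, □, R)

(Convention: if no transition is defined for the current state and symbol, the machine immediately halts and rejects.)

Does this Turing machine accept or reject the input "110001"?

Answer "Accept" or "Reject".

Execution trace:
Initial: [q0]110001
Step 1: δ(q0, 1) = (q0, 0, R) → 0[q0]10001
Step 2: δ(q0, 1) = (q0, 0, R) → 00[q0]0001
Step 3: δ(q0, 0) = (q0, 1, R) → 001[q0]001
Step 4: δ(q0, 0) = (q0, 1, R) → 0011[q0]01
Step 5: δ(q0, 0) = (q0, 1, R) → 00111[q0]1
Step 6: δ(q0, 1) = (q0, 0, R) → 001110[q0]□
Step 7: δ(q0, □) = (q1, □, L) → 00111[q1]0□
Step 8: δ(q1, 0) = (q1, 0, L) → 0011[q1]10□
Step 9: δ(q1, 1) = (q1, 1, L) → 001[q1]110□
Step 10: δ(q1, 1) = (q1, 1, L) → 00[q1]1110□
Step 11: δ(q1, 1) = (q1, 1, L) → 0[q1]01110□
Step 12: δ(q1, 0) = (q1, 0, L) → [q1]001110□
Step 13: δ(q1, 0) = (q1, 0, L) → [q1]□001110□
Step 14: δ(q1, □) = (qA, □, R) → □[qA]001110□

The machine reaches the accept state qA and halts.

Answer: Accept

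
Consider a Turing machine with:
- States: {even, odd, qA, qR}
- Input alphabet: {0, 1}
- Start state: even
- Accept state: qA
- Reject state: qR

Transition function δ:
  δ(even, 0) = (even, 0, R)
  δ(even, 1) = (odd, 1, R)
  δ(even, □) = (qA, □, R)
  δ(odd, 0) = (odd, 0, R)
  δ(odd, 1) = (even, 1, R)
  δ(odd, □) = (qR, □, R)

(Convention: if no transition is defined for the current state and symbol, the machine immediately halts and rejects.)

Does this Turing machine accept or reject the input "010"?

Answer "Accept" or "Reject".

Execution trace:
Initial: [even]010
Step 1: δ(even, 0) = (even, 0, R) → 0[even]10
Step 2: δ(even, 1) = (odd, 1, R) → 01[odd]0
Step 3: δ(odd, 0) = (odd, 0, R) → 010[odd]□
Step 4: δ(odd, □) = (qR, □, R) → 010□[qR]□

The machine reaches the reject state qR and halts.

Answer: Reject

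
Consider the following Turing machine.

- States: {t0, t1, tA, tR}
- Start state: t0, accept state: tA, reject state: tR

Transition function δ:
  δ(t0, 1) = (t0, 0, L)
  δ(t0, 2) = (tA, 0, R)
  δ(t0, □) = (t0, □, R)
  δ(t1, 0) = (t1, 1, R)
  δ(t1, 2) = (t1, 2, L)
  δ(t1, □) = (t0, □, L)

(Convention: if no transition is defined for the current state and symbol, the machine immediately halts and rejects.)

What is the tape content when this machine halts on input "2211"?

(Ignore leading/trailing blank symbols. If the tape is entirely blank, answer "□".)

Execution trace:
Initial: [t0]2211
Step 1: δ(t0, 2) = (tA, 0, R) → 0[tA]211

The machine reaches the accept state tA and halts.

Final tape (ignoring leading/trailing blanks): 0211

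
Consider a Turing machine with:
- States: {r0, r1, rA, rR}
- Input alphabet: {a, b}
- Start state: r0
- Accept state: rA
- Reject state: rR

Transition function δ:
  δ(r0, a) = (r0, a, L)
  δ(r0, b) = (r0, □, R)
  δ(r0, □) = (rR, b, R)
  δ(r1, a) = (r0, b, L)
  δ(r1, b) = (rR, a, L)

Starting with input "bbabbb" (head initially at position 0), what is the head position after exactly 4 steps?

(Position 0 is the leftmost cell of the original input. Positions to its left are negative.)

Execution trace (head position shown):
Step 0: [r0]bbabbb  (head at position 0)
Step 1: move right → □[r0]babbb  (head at position 1)
Step 2: move right → □□[r0]abbb  (head at position 2)
Step 3: move left → □[r0]□abbb  (head at position 1)
Step 4: move right → □b[rR]abbb  (head at position 2)

After 4 steps, the head is at position 2.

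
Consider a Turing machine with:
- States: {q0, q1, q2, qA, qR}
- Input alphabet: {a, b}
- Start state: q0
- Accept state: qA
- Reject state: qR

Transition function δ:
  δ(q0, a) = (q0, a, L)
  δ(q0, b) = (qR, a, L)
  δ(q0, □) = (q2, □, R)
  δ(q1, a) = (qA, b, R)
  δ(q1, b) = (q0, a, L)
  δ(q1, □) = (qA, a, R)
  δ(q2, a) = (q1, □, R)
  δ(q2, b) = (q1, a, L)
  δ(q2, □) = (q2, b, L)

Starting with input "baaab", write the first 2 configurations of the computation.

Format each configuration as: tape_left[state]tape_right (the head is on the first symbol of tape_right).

Transitions applied:
Step 1: δ(q0, b) = (qR, a, L)

The first 2 configurations are:
[q0]baaab ⊢ [qR]□aaaab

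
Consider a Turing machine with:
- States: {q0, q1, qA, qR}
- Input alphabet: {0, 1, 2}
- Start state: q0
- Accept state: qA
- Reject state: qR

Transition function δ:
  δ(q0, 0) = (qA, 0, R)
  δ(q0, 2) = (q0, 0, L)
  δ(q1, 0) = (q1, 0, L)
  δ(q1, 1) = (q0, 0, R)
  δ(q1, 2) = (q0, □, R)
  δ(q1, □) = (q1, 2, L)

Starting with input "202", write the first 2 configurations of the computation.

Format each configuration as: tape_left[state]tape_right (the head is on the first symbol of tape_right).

Transitions applied:
Step 1: δ(q0, 2) = (q0, 0, L)

The first 2 configurations are:
[q0]202 ⊢ [q0]□002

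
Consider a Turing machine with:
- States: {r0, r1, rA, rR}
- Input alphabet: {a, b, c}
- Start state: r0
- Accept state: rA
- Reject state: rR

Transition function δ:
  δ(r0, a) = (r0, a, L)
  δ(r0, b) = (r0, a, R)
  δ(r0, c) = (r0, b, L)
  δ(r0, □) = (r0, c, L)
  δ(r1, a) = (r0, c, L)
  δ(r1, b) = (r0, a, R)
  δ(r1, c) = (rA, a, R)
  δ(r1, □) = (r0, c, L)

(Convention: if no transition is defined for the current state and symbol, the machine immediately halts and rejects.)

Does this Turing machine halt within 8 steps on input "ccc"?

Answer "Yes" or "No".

Execution trace:
Initial: [r0]ccc
Step 1: δ(r0, c) = (r0, b, L) → [r0]□bcc
Step 2: δ(r0, □) = (r0, c, L) → [r0]□cbcc
Step 3: δ(r0, □) = (r0, c, L) → [r0]□ccbcc
Step 4: δ(r0, □) = (r0, c, L) → [r0]□cccbcc
Step 5: δ(r0, □) = (r0, c, L) → [r0]□ccccbcc
Step 6: δ(r0, □) = (r0, c, L) → [r0]□cccccbcc
Step 7: δ(r0, □) = (r0, c, L) → [r0]□ccccccbcc
Step 8: δ(r0, □) = (r0, c, L) → [r0]□cccccccbcc

The machine has not reached a halting state after 8 steps.
The machine did not halt within the 8-step bound.

Answer: No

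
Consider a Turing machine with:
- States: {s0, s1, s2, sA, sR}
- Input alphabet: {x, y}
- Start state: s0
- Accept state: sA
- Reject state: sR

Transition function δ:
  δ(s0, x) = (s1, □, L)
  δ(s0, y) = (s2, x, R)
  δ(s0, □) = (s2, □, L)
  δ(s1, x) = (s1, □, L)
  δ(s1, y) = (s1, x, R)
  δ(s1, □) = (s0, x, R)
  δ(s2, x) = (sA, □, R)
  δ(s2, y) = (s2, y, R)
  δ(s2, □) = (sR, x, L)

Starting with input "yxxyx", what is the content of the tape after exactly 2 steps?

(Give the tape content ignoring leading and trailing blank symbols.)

Execution trace:
Initial: [s0]yxxyx
Step 1: δ(s0, y) = (s2, x, R) → x[s2]xxyx
Step 2: δ(s2, x) = (sA, □, R) → x□[sA]xyx

The machine reaches the accept state sA and halts.

After 2 steps, the tape (ignoring leading/trailing blanks) is: x□xyx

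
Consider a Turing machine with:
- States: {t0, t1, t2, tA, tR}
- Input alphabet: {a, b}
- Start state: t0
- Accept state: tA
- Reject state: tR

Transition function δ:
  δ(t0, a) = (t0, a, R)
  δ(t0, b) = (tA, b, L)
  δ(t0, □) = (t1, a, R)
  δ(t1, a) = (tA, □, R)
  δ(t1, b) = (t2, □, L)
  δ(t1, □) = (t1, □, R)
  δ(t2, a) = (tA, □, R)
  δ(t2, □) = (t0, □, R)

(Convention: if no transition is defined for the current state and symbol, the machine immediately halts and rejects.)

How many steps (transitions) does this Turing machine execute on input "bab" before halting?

Execution trace:
Initial: [t0]bab
Step 1: δ(t0, b) = (tA, b, L) → [tA]□bab

The machine reaches the accept state tA and halts.

The machine executed 1 step before halting.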